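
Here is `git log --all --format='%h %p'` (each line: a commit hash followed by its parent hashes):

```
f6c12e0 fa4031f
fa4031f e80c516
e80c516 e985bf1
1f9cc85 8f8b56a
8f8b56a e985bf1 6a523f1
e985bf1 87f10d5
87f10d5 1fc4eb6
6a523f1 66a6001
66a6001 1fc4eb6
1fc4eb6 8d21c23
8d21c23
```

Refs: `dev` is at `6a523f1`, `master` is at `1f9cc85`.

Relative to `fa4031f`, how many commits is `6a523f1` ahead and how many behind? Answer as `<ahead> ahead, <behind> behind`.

Reachable from 6a523f1: {1fc4eb6, 66a6001, 6a523f1, 8d21c23}.
Reachable from fa4031f: {1fc4eb6, 87f10d5, 8d21c23, e80c516, e985bf1, fa4031f}.
Only in 6a523f1's history (ahead): {66a6001, 6a523f1} — 2.
Only in fa4031f's history (behind): {87f10d5, e80c516, e985bf1, fa4031f} — 4.

2 ahead, 4 behind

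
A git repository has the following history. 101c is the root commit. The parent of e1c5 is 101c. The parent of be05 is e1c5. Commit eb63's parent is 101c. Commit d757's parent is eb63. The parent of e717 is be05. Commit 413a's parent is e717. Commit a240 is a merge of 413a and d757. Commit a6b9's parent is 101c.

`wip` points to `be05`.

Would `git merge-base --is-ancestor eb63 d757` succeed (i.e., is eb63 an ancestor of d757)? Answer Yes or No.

Yes

Ancestors of d757 (commits reachable by following parents): {101c, d757, eb63}.
eb63 is in that set, so it is an ancestor of d757.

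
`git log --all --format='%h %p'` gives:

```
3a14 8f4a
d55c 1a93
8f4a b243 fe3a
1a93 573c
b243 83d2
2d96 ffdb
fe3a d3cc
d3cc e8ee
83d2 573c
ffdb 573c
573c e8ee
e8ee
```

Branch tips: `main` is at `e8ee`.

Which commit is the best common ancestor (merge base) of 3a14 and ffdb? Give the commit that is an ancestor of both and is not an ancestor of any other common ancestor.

Ancestors of 3a14: {3a14, 573c, 83d2, 8f4a, b243, d3cc, e8ee, fe3a}.
Ancestors of ffdb: {573c, e8ee, ffdb}.
Common ancestors: {573c, e8ee}.
Among these, 573c is not an ancestor of any other common ancestor — it is the merge base.

573c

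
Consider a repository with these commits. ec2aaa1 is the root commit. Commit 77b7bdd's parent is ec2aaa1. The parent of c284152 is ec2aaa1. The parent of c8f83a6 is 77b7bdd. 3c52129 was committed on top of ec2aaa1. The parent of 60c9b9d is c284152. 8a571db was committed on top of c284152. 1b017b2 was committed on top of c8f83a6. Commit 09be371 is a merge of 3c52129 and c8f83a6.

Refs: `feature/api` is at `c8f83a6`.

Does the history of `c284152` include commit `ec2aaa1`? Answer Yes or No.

Ancestors of c284152 (commits reachable by following parents): {c284152, ec2aaa1}.
ec2aaa1 is in that set, so it is an ancestor of c284152.

Yes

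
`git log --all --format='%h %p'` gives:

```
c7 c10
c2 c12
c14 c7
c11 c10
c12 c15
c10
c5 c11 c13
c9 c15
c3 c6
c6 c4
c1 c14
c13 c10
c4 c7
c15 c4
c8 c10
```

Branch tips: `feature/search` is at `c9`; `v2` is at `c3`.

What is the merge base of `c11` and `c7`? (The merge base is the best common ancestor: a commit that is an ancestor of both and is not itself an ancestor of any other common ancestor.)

c10

Ancestors of c11: {c10, c11}.
Ancestors of c7: {c10, c7}.
Common ancestors: {c10}.
The only common ancestor is c10, so it is the merge base.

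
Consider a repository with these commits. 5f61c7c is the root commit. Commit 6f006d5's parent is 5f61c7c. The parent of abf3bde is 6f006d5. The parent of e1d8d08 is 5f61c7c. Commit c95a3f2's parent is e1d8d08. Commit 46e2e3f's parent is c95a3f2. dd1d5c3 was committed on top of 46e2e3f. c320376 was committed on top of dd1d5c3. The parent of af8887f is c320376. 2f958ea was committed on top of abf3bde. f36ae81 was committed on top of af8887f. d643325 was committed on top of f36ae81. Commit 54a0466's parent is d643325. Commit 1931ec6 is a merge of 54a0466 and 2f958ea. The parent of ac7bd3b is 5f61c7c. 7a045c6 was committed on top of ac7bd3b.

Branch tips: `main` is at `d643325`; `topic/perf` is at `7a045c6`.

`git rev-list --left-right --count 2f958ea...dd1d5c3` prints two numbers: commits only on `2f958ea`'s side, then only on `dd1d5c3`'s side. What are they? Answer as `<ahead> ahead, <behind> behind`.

Reachable from 2f958ea: {2f958ea, 5f61c7c, 6f006d5, abf3bde}.
Reachable from dd1d5c3: {46e2e3f, 5f61c7c, c95a3f2, dd1d5c3, e1d8d08}.
Only in 2f958ea's history (ahead): {2f958ea, 6f006d5, abf3bde} — 3.
Only in dd1d5c3's history (behind): {46e2e3f, c95a3f2, dd1d5c3, e1d8d08} — 4.

3 ahead, 4 behind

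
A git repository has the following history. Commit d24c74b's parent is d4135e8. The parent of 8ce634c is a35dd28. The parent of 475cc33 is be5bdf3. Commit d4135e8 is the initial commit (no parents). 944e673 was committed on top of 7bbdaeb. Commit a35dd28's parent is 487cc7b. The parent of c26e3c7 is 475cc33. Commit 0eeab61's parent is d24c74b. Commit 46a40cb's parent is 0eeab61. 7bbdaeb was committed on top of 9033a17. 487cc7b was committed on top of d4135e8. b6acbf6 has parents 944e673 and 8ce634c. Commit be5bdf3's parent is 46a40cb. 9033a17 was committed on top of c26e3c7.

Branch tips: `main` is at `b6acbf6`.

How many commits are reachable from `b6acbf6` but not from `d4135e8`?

13

Reachable from b6acbf6: {0eeab61, 46a40cb, 475cc33, 487cc7b, 7bbdaeb, 8ce634c, 9033a17, 944e673, a35dd28, b6acbf6, be5bdf3, c26e3c7, d24c74b, d4135e8}.
Reachable from d4135e8: {d4135e8}.
In b6acbf6's history but not d4135e8's: {0eeab61, 46a40cb, 475cc33, 487cc7b, 7bbdaeb, 8ce634c, 9033a17, 944e673, a35dd28, b6acbf6, be5bdf3, c26e3c7, d24c74b} — 13 commits.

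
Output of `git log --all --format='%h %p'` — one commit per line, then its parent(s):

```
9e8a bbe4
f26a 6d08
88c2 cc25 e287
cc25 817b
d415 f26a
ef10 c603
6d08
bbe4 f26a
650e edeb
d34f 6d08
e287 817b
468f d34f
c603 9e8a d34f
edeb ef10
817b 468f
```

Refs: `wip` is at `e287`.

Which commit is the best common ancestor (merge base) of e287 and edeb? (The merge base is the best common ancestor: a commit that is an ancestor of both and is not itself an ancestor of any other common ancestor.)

Ancestors of e287: {468f, 6d08, 817b, d34f, e287}.
Ancestors of edeb: {6d08, 9e8a, bbe4, c603, d34f, edeb, ef10, f26a}.
Common ancestors: {6d08, d34f}.
Among these, d34f is not an ancestor of any other common ancestor — it is the merge base.

d34f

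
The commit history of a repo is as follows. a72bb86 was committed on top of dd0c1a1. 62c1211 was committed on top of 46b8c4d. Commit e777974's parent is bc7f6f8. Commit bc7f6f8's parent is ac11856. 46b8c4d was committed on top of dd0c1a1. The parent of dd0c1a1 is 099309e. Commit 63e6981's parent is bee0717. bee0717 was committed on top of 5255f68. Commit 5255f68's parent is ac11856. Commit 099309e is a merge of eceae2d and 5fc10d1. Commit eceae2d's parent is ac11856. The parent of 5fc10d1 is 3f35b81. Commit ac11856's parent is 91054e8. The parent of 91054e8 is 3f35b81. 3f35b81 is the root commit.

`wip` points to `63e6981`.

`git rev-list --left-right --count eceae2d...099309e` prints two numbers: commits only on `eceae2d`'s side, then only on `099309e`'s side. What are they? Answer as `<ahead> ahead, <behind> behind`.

Reachable from eceae2d: {3f35b81, 91054e8, ac11856, eceae2d}.
Reachable from 099309e: {099309e, 3f35b81, 5fc10d1, 91054e8, ac11856, eceae2d}.
Only in eceae2d's history (ahead): {} — 0.
Only in 099309e's history (behind): {099309e, 5fc10d1} — 2.

0 ahead, 2 behind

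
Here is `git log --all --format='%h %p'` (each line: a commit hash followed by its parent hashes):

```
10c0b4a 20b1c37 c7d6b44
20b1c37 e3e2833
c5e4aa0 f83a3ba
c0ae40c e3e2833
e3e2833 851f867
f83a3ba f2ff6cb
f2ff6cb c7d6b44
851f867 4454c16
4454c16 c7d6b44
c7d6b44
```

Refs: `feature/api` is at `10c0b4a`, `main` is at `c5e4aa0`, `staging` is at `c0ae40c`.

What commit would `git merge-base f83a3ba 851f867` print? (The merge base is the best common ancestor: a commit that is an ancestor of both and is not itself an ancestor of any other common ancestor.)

c7d6b44

Ancestors of f83a3ba: {c7d6b44, f2ff6cb, f83a3ba}.
Ancestors of 851f867: {4454c16, 851f867, c7d6b44}.
Common ancestors: {c7d6b44}.
The only common ancestor is c7d6b44, so it is the merge base.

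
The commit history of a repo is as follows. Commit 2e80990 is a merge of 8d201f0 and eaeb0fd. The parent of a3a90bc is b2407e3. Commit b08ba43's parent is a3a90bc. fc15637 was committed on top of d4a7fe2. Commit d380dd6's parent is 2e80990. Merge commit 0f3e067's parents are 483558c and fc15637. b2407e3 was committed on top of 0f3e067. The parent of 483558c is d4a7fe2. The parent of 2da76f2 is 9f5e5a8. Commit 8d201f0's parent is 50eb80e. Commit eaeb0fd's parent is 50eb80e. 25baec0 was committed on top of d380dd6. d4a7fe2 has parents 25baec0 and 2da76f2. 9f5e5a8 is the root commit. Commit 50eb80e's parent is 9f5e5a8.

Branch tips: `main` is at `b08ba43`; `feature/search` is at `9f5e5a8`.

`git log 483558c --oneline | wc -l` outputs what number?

Walking parent pointers from 483558c: reachable set = {25baec0, 2da76f2, 2e80990, 483558c, 50eb80e, 8d201f0, 9f5e5a8, d380dd6, d4a7fe2, eaeb0fd}.
That is 10 commits.

10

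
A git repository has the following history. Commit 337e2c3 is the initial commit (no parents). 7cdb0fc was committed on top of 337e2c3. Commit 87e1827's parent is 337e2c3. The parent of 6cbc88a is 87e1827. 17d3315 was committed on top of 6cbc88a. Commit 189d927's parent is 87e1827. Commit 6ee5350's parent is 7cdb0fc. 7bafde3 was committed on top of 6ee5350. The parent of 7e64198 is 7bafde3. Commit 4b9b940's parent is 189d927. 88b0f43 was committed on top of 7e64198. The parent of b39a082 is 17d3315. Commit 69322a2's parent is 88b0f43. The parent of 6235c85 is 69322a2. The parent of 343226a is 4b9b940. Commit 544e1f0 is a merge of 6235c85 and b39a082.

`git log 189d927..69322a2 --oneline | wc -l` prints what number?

6

Reachable from 69322a2: {337e2c3, 69322a2, 6ee5350, 7bafde3, 7cdb0fc, 7e64198, 88b0f43}.
Reachable from 189d927: {189d927, 337e2c3, 87e1827}.
In 69322a2's history but not 189d927's: {69322a2, 6ee5350, 7bafde3, 7cdb0fc, 7e64198, 88b0f43} — 6 commits.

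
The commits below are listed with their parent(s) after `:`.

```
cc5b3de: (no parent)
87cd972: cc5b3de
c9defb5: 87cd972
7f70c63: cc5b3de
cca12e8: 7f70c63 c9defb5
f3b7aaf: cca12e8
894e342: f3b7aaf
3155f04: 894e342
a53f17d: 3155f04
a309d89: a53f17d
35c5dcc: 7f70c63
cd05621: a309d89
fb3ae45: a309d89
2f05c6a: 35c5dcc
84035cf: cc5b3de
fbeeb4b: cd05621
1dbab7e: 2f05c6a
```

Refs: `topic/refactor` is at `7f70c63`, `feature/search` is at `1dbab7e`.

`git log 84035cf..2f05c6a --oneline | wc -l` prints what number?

3

Reachable from 2f05c6a: {2f05c6a, 35c5dcc, 7f70c63, cc5b3de}.
Reachable from 84035cf: {84035cf, cc5b3de}.
In 2f05c6a's history but not 84035cf's: {2f05c6a, 35c5dcc, 7f70c63} — 3 commits.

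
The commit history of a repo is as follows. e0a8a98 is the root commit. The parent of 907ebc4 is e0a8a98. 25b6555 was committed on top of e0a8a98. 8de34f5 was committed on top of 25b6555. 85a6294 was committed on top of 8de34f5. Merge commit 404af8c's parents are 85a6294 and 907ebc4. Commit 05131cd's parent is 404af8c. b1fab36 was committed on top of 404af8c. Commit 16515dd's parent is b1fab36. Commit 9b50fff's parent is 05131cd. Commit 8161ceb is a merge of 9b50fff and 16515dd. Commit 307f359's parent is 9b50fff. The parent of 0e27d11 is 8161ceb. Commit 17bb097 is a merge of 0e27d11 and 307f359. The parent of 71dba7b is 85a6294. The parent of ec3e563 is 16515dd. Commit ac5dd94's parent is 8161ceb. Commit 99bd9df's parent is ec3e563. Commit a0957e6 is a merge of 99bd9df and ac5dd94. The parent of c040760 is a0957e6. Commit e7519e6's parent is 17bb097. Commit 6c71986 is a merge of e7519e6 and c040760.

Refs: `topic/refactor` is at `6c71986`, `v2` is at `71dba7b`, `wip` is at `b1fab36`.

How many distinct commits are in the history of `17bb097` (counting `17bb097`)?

14

Walking parent pointers from 17bb097: reachable set = {05131cd, 0e27d11, 16515dd, 17bb097, 25b6555, 307f359, 404af8c, 8161ceb, 85a6294, 8de34f5, 907ebc4, 9b50fff, b1fab36, e0a8a98}.
That is 14 commits.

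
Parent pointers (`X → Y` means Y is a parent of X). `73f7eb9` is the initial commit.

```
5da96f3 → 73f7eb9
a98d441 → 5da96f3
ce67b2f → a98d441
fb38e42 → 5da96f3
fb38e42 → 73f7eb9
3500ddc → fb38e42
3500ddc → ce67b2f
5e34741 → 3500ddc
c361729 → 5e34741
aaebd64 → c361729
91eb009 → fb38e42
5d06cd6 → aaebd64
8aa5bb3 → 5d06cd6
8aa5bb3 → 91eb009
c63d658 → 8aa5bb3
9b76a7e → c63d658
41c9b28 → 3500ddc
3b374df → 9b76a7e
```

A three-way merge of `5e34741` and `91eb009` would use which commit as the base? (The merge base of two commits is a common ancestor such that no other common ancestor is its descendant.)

Ancestors of 5e34741: {3500ddc, 5da96f3, 5e34741, 73f7eb9, a98d441, ce67b2f, fb38e42}.
Ancestors of 91eb009: {5da96f3, 73f7eb9, 91eb009, fb38e42}.
Common ancestors: {5da96f3, 73f7eb9, fb38e42}.
Among these, fb38e42 is not an ancestor of any other common ancestor — it is the merge base.

fb38e42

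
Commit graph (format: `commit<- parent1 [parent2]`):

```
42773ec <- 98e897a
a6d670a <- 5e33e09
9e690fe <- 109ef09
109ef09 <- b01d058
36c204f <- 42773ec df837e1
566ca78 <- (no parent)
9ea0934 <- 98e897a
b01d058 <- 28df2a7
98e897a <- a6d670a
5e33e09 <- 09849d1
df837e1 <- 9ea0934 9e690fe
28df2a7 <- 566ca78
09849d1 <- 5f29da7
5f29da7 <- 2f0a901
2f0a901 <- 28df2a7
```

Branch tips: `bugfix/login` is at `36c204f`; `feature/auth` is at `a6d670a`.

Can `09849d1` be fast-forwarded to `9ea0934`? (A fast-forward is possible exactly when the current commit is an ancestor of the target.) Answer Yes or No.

A fast-forward from 09849d1 to 9ea0934 is possible iff 09849d1 is an ancestor of 9ea0934.
Ancestors of 9ea0934: {09849d1, 28df2a7, 2f0a901, 566ca78, 5e33e09, 5f29da7, 98e897a, 9ea0934, a6d670a}.
09849d1 is among them, so fast-forward is possible.

Yes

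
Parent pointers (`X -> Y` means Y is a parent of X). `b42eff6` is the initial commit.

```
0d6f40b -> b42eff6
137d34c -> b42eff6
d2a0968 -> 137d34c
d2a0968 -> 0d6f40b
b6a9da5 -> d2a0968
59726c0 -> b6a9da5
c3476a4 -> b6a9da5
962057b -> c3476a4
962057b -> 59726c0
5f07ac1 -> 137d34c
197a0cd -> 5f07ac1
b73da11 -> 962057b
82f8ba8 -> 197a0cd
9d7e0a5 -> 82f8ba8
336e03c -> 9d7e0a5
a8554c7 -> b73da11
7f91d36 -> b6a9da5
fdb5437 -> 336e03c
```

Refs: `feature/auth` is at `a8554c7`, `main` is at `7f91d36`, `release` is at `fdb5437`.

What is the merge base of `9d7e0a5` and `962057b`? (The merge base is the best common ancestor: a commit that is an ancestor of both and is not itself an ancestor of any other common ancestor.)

Ancestors of 9d7e0a5: {137d34c, 197a0cd, 5f07ac1, 82f8ba8, 9d7e0a5, b42eff6}.
Ancestors of 962057b: {0d6f40b, 137d34c, 59726c0, 962057b, b42eff6, b6a9da5, c3476a4, d2a0968}.
Common ancestors: {137d34c, b42eff6}.
Among these, 137d34c is not an ancestor of any other common ancestor — it is the merge base.

137d34c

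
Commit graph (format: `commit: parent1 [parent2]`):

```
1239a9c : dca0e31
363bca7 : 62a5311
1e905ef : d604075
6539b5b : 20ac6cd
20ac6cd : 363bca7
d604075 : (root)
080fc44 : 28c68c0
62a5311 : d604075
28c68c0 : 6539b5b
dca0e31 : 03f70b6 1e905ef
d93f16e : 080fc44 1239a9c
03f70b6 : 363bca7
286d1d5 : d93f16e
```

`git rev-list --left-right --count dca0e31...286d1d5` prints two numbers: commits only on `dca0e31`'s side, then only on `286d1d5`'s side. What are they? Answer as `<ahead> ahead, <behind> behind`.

Reachable from dca0e31: {03f70b6, 1e905ef, 363bca7, 62a5311, d604075, dca0e31}.
Reachable from 286d1d5: {03f70b6, 080fc44, 1239a9c, 1e905ef, 20ac6cd, 286d1d5, 28c68c0, 363bca7, 62a5311, 6539b5b, d604075, d93f16e, dca0e31}.
Only in dca0e31's history (ahead): {} — 0.
Only in 286d1d5's history (behind): {080fc44, 1239a9c, 20ac6cd, 286d1d5, 28c68c0, 6539b5b, d93f16e} — 7.

0 ahead, 7 behind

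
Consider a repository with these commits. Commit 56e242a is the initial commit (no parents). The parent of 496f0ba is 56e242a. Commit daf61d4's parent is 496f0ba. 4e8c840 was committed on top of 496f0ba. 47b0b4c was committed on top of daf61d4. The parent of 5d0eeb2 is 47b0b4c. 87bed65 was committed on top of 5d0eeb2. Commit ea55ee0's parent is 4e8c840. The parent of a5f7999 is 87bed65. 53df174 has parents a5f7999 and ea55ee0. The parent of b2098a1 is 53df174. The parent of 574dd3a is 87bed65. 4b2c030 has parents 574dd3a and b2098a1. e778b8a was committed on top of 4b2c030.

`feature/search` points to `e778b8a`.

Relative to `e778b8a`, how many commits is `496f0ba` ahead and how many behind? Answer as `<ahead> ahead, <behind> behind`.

Reachable from 496f0ba: {496f0ba, 56e242a}.
Reachable from e778b8a: {47b0b4c, 496f0ba, 4b2c030, 4e8c840, 53df174, 56e242a, 574dd3a, 5d0eeb2, 87bed65, a5f7999, b2098a1, daf61d4, e778b8a, ea55ee0}.
Only in 496f0ba's history (ahead): {} — 0.
Only in e778b8a's history (behind): {47b0b4c, 4b2c030, 4e8c840, 53df174, 574dd3a, 5d0eeb2, 87bed65, a5f7999, b2098a1, daf61d4, e778b8a, ea55ee0} — 12.

0 ahead, 12 behind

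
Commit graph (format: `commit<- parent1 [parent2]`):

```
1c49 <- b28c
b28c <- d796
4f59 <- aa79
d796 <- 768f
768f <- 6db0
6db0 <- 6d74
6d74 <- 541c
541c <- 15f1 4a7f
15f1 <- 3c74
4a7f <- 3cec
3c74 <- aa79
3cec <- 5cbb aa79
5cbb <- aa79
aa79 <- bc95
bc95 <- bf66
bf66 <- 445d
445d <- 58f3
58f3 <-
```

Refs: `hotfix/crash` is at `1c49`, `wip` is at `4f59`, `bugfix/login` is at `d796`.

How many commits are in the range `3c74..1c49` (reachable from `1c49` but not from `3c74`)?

Reachable from 1c49: {15f1, 1c49, 3c74, 3cec, 445d, 4a7f, 541c, 58f3, 5cbb, 6d74, 6db0, 768f, aa79, b28c, bc95, bf66, d796}.
Reachable from 3c74: {3c74, 445d, 58f3, aa79, bc95, bf66}.
In 1c49's history but not 3c74's: {15f1, 1c49, 3cec, 4a7f, 541c, 5cbb, 6d74, 6db0, 768f, b28c, d796} — 11 commits.

11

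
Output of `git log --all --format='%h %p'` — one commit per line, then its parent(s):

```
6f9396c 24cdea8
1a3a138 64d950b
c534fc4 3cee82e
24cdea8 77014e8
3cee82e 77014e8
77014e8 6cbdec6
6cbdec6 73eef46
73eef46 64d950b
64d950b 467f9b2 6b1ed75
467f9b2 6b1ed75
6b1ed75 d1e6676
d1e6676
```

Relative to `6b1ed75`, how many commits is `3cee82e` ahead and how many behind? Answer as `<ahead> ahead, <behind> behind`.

Reachable from 3cee82e: {3cee82e, 467f9b2, 64d950b, 6b1ed75, 6cbdec6, 73eef46, 77014e8, d1e6676}.
Reachable from 6b1ed75: {6b1ed75, d1e6676}.
Only in 3cee82e's history (ahead): {3cee82e, 467f9b2, 64d950b, 6cbdec6, 73eef46, 77014e8} — 6.
Only in 6b1ed75's history (behind): {} — 0.

6 ahead, 0 behind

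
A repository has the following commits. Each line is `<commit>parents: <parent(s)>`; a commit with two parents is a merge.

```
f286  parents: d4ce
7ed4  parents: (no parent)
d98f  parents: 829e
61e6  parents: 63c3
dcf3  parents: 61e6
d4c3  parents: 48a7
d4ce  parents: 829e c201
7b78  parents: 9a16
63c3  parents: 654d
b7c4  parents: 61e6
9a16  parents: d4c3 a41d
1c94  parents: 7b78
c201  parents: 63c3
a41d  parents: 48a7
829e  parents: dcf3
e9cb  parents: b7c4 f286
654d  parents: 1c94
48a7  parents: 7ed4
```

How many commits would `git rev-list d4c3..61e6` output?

7

Reachable from 61e6: {1c94, 48a7, 61e6, 63c3, 654d, 7b78, 7ed4, 9a16, a41d, d4c3}.
Reachable from d4c3: {48a7, 7ed4, d4c3}.
In 61e6's history but not d4c3's: {1c94, 61e6, 63c3, 654d, 7b78, 9a16, a41d} — 7 commits.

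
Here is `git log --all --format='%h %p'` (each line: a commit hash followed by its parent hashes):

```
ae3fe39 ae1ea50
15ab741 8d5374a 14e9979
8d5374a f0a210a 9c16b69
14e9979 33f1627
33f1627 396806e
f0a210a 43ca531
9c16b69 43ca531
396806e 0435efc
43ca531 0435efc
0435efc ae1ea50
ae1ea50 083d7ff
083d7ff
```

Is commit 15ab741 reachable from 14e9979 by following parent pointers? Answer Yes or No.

Ancestors of 14e9979: {0435efc, 083d7ff, 14e9979, 33f1627, 396806e, ae1ea50}.
15ab741 is not in that set, so it is not an ancestor of 14e9979.

No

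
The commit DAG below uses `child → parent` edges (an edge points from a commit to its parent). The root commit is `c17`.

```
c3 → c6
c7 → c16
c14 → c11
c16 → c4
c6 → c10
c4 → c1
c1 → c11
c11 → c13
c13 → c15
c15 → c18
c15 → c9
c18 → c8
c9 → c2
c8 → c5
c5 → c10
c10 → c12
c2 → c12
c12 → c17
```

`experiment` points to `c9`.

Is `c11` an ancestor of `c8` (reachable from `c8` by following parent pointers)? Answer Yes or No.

Ancestors of c8: {c10, c12, c17, c5, c8}.
c11 is not in that set, so it is not an ancestor of c8.

No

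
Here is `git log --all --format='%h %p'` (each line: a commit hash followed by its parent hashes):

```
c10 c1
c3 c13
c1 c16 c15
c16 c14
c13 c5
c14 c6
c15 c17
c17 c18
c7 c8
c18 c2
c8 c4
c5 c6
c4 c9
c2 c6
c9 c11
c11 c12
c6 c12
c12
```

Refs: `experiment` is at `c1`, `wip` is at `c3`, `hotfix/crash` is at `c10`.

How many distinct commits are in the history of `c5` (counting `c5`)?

3

Walking parent pointers from c5: reachable set = {c12, c5, c6}.
That is 3 commits.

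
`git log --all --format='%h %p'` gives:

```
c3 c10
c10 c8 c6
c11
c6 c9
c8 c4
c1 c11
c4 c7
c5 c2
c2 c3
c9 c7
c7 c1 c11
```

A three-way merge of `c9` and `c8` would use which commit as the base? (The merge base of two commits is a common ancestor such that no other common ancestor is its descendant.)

Ancestors of c9: {c1, c11, c7, c9}.
Ancestors of c8: {c1, c11, c4, c7, c8}.
Common ancestors: {c1, c11, c7}.
Among these, c7 is not an ancestor of any other common ancestor — it is the merge base.

c7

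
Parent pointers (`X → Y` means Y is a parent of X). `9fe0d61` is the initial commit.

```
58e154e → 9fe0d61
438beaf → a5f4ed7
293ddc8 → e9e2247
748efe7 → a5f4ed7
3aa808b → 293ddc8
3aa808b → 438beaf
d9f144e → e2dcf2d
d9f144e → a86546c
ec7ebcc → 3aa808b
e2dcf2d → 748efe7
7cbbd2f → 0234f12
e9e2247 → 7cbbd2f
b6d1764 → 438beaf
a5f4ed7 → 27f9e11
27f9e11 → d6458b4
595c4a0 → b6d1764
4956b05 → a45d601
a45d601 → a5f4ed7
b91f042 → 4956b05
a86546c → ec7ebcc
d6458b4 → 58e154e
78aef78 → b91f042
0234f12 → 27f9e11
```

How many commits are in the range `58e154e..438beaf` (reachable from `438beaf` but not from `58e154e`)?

4

Reachable from 438beaf: {27f9e11, 438beaf, 58e154e, 9fe0d61, a5f4ed7, d6458b4}.
Reachable from 58e154e: {58e154e, 9fe0d61}.
In 438beaf's history but not 58e154e's: {27f9e11, 438beaf, a5f4ed7, d6458b4} — 4 commits.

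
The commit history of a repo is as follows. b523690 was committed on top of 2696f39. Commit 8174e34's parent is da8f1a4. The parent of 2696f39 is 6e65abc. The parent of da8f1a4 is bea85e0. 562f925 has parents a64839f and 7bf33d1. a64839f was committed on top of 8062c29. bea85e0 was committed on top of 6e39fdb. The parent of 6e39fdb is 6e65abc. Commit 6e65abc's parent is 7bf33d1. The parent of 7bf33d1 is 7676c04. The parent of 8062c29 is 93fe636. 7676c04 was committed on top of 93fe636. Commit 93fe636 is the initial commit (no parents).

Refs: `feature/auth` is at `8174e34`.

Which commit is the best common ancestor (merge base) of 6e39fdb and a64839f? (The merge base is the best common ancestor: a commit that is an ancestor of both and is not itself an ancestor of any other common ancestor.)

93fe636

Ancestors of 6e39fdb: {6e39fdb, 6e65abc, 7676c04, 7bf33d1, 93fe636}.
Ancestors of a64839f: {8062c29, 93fe636, a64839f}.
Common ancestors: {93fe636}.
The only common ancestor is 93fe636, so it is the merge base.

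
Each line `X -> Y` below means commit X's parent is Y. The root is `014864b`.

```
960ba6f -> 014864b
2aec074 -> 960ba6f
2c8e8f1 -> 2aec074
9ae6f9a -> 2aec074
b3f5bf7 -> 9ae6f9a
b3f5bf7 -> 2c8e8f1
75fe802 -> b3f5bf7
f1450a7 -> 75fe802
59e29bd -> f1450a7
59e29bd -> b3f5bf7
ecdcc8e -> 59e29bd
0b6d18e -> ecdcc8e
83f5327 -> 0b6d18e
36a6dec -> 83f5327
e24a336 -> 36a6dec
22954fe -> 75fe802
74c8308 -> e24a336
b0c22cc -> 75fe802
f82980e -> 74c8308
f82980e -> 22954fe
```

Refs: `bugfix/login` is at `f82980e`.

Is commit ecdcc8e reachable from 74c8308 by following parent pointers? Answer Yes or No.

Yes

Ancestors of 74c8308 (commits reachable by following parents): {014864b, 0b6d18e, 2aec074, 2c8e8f1, 36a6dec, 59e29bd, 74c8308, 75fe802, 83f5327, 960ba6f, 9ae6f9a, b3f5bf7, e24a336, ecdcc8e, f1450a7}.
ecdcc8e is in that set, so it is an ancestor of 74c8308.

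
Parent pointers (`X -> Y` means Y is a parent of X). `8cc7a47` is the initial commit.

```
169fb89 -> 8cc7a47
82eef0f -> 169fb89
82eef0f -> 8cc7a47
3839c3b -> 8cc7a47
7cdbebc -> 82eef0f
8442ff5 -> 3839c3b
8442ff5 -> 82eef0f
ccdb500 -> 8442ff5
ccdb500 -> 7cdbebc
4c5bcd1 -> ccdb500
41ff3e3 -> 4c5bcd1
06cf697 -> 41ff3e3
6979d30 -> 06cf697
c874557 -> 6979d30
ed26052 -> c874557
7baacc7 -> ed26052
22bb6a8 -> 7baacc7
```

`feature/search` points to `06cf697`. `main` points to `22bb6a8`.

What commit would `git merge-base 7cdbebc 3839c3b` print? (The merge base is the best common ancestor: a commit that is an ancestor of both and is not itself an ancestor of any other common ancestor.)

8cc7a47

Ancestors of 7cdbebc: {169fb89, 7cdbebc, 82eef0f, 8cc7a47}.
Ancestors of 3839c3b: {3839c3b, 8cc7a47}.
Common ancestors: {8cc7a47}.
The only common ancestor is 8cc7a47, so it is the merge base.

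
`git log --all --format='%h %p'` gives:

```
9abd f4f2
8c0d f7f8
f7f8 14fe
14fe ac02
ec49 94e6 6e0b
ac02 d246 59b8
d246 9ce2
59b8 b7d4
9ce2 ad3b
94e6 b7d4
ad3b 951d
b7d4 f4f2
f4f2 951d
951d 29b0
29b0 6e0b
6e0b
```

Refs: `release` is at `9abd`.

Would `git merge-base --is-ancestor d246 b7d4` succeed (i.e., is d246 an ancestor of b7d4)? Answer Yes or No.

No

Ancestors of b7d4: {29b0, 6e0b, 951d, b7d4, f4f2}.
d246 is not in that set, so it is not an ancestor of b7d4.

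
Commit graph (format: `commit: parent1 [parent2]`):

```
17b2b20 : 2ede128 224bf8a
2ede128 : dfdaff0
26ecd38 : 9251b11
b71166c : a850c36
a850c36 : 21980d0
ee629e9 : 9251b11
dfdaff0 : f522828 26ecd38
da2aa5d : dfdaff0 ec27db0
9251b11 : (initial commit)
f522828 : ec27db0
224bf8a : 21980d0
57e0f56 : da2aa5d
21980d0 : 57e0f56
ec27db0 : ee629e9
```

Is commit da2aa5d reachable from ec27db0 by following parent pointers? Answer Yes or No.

No

Ancestors of ec27db0: {9251b11, ec27db0, ee629e9}.
da2aa5d is not in that set, so it is not an ancestor of ec27db0.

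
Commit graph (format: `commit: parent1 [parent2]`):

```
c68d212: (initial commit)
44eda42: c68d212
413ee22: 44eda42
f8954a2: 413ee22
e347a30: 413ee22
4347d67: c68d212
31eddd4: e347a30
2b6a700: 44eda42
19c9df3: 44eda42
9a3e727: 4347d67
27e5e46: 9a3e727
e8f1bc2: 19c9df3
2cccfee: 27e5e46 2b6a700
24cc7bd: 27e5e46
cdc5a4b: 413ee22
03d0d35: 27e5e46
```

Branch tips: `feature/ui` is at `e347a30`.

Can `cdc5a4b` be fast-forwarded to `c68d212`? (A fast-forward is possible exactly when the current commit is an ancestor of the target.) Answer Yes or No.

A fast-forward from cdc5a4b to c68d212 is possible iff cdc5a4b is an ancestor of c68d212.
Ancestors of c68d212: {c68d212}.
cdc5a4b is not among them, so fast-forward is not possible.

No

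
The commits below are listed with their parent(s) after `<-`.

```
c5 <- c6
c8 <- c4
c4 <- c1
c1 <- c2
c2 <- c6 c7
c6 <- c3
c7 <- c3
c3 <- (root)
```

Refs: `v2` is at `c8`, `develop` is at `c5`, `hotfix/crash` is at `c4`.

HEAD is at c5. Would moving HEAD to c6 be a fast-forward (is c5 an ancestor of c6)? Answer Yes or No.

No

A fast-forward from c5 to c6 is possible iff c5 is an ancestor of c6.
Ancestors of c6: {c3, c6}.
c5 is not among them, so fast-forward is not possible.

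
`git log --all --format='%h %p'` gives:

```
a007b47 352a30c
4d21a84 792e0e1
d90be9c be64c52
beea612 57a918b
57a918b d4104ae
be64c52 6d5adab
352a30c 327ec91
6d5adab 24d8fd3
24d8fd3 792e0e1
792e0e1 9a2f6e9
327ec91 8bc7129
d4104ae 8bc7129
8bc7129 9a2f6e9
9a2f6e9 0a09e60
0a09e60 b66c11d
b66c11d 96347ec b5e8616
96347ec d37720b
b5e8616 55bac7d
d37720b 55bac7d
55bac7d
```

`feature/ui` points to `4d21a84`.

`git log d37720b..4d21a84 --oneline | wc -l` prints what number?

7

Reachable from 4d21a84: {0a09e60, 4d21a84, 55bac7d, 792e0e1, 96347ec, 9a2f6e9, b5e8616, b66c11d, d37720b}.
Reachable from d37720b: {55bac7d, d37720b}.
In 4d21a84's history but not d37720b's: {0a09e60, 4d21a84, 792e0e1, 96347ec, 9a2f6e9, b5e8616, b66c11d} — 7 commits.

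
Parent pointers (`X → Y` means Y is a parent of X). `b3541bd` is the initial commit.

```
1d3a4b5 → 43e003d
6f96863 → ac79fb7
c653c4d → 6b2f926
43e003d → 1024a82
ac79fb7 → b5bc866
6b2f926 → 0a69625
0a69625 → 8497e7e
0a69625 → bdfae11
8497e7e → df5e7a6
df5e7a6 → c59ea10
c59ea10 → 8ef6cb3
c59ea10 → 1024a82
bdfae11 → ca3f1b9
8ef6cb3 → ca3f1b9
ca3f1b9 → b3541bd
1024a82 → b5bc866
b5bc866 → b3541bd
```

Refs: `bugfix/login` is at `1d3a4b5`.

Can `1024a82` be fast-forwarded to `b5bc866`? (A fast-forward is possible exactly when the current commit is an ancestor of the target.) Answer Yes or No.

A fast-forward from 1024a82 to b5bc866 is possible iff 1024a82 is an ancestor of b5bc866.
Ancestors of b5bc866: {b3541bd, b5bc866}.
1024a82 is not among them, so fast-forward is not possible.

No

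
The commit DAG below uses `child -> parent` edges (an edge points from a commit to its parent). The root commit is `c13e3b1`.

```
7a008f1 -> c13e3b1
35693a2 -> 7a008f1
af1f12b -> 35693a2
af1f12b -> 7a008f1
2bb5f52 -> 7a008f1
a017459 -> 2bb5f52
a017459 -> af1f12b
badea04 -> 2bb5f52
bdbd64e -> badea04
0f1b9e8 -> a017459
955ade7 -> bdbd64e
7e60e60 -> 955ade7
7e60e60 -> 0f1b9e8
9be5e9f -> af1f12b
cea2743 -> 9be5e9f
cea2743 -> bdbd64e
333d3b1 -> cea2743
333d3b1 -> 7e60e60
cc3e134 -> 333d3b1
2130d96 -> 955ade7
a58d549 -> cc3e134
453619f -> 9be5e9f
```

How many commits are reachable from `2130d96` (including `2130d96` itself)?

Walking parent pointers from 2130d96: reachable set = {2130d96, 2bb5f52, 7a008f1, 955ade7, badea04, bdbd64e, c13e3b1}.
That is 7 commits.

7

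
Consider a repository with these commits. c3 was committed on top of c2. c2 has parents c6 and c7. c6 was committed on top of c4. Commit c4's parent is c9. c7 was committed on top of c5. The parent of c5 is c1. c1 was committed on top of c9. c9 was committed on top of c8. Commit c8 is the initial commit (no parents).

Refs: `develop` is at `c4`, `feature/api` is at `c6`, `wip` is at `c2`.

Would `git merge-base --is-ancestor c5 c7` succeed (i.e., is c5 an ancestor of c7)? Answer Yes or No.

Ancestors of c7 (commits reachable by following parents): {c1, c5, c7, c8, c9}.
c5 is in that set, so it is an ancestor of c7.

Yes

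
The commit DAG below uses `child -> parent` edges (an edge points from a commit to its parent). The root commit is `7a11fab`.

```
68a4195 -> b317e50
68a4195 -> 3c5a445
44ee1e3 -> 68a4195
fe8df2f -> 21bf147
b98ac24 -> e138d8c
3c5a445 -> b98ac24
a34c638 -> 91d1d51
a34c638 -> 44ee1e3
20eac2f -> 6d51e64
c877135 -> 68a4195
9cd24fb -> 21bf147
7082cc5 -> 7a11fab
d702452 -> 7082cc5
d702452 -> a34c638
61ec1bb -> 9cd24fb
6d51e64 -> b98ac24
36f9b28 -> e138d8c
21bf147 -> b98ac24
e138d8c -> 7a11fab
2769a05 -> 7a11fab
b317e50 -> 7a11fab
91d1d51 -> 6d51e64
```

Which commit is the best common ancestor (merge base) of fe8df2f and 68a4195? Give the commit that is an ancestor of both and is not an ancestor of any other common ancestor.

b98ac24

Ancestors of fe8df2f: {21bf147, 7a11fab, b98ac24, e138d8c, fe8df2f}.
Ancestors of 68a4195: {3c5a445, 68a4195, 7a11fab, b317e50, b98ac24, e138d8c}.
Common ancestors: {7a11fab, b98ac24, e138d8c}.
Among these, b98ac24 is not an ancestor of any other common ancestor — it is the merge base.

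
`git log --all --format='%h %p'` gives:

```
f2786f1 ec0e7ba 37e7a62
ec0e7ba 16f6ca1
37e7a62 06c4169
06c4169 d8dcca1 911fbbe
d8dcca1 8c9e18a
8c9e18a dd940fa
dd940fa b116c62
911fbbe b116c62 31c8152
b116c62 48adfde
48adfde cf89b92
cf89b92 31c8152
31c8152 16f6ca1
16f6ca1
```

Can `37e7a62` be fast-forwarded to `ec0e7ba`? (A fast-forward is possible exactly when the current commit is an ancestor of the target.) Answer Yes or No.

A fast-forward from 37e7a62 to ec0e7ba is possible iff 37e7a62 is an ancestor of ec0e7ba.
Ancestors of ec0e7ba: {16f6ca1, ec0e7ba}.
37e7a62 is not among them, so fast-forward is not possible.

No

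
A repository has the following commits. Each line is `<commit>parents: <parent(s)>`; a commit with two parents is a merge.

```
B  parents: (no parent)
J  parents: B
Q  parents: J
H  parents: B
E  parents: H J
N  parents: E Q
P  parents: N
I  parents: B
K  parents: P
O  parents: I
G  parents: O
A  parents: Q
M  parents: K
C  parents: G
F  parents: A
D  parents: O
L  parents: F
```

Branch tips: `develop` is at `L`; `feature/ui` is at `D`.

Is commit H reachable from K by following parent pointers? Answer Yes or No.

Yes

Ancestors of K (commits reachable by following parents): {B, E, H, J, K, N, P, Q}.
H is in that set, so it is an ancestor of K.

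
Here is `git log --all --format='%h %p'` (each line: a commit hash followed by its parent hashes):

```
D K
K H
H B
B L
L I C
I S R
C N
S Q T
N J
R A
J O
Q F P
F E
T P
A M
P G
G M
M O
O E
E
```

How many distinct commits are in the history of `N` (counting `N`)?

Walking parent pointers from N: reachable set = {E, J, N, O}.
That is 4 commits.

4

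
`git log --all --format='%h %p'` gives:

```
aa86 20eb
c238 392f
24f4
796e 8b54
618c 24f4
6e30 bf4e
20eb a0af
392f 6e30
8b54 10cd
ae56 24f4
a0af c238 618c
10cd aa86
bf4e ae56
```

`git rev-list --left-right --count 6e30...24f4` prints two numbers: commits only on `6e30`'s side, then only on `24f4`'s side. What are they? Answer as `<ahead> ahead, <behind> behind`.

Reachable from 6e30: {24f4, 6e30, ae56, bf4e}.
Reachable from 24f4: {24f4}.
Only in 6e30's history (ahead): {6e30, ae56, bf4e} — 3.
Only in 24f4's history (behind): {} — 0.

3 ahead, 0 behind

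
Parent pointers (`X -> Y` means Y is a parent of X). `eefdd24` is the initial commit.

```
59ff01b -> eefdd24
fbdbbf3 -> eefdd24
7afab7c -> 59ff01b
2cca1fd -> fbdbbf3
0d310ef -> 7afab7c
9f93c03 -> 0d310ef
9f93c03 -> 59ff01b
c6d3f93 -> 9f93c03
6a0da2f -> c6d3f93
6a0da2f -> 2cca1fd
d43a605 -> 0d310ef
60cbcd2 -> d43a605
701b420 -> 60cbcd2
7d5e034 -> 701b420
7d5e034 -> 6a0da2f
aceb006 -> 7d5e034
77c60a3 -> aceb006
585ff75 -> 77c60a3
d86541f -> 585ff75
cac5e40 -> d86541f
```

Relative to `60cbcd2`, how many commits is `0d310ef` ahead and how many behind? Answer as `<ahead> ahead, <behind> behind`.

0 ahead, 2 behind

Reachable from 0d310ef: {0d310ef, 59ff01b, 7afab7c, eefdd24}.
Reachable from 60cbcd2: {0d310ef, 59ff01b, 60cbcd2, 7afab7c, d43a605, eefdd24}.
Only in 0d310ef's history (ahead): {} — 0.
Only in 60cbcd2's history (behind): {60cbcd2, d43a605} — 2.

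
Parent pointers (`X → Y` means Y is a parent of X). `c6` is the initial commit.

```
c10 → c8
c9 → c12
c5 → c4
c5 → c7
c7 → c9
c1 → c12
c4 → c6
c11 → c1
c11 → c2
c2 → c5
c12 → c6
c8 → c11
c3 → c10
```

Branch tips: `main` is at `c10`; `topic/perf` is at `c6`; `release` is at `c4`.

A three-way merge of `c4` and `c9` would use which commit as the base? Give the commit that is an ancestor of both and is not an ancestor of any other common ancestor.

c6

Ancestors of c4: {c4, c6}.
Ancestors of c9: {c12, c6, c9}.
Common ancestors: {c6}.
The only common ancestor is c6, so it is the merge base.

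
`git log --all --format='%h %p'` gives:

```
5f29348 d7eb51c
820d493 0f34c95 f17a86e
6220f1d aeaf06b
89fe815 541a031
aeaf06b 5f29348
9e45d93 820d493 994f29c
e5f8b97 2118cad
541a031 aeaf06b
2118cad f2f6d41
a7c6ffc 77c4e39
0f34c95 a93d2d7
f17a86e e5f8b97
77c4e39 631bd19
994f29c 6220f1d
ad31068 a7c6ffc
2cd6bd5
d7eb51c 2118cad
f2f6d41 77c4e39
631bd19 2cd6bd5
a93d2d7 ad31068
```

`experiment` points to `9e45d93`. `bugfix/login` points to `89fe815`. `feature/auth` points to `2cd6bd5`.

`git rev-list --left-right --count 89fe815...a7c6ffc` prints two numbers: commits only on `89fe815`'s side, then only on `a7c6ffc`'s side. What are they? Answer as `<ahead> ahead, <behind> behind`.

7 ahead, 1 behind

Reachable from 89fe815: {2118cad, 2cd6bd5, 541a031, 5f29348, 631bd19, 77c4e39, 89fe815, aeaf06b, d7eb51c, f2f6d41}.
Reachable from a7c6ffc: {2cd6bd5, 631bd19, 77c4e39, a7c6ffc}.
Only in 89fe815's history (ahead): {2118cad, 541a031, 5f29348, 89fe815, aeaf06b, d7eb51c, f2f6d41} — 7.
Only in a7c6ffc's history (behind): {a7c6ffc} — 1.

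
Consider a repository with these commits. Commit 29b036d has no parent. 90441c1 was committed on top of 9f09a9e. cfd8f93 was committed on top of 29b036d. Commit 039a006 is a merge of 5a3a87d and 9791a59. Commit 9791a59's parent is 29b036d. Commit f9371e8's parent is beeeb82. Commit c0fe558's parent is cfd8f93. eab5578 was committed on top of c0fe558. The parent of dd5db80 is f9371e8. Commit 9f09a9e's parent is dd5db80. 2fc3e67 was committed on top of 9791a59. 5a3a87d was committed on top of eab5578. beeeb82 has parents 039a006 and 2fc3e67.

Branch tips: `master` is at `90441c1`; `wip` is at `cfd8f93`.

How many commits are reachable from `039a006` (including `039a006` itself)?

7

Walking parent pointers from 039a006: reachable set = {039a006, 29b036d, 5a3a87d, 9791a59, c0fe558, cfd8f93, eab5578}.
That is 7 commits.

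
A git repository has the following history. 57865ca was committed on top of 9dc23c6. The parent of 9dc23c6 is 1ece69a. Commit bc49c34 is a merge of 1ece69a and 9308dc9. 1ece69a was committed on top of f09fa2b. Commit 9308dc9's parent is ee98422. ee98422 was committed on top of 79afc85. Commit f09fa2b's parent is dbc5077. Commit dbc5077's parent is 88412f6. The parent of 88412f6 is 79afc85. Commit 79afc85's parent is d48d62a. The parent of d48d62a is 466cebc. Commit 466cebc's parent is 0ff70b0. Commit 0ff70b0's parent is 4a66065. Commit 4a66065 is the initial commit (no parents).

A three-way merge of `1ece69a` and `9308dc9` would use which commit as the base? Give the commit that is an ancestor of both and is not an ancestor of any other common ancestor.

79afc85

Ancestors of 1ece69a: {0ff70b0, 1ece69a, 466cebc, 4a66065, 79afc85, 88412f6, d48d62a, dbc5077, f09fa2b}.
Ancestors of 9308dc9: {0ff70b0, 466cebc, 4a66065, 79afc85, 9308dc9, d48d62a, ee98422}.
Common ancestors: {0ff70b0, 466cebc, 4a66065, 79afc85, d48d62a}.
Among these, 79afc85 is not an ancestor of any other common ancestor — it is the merge base.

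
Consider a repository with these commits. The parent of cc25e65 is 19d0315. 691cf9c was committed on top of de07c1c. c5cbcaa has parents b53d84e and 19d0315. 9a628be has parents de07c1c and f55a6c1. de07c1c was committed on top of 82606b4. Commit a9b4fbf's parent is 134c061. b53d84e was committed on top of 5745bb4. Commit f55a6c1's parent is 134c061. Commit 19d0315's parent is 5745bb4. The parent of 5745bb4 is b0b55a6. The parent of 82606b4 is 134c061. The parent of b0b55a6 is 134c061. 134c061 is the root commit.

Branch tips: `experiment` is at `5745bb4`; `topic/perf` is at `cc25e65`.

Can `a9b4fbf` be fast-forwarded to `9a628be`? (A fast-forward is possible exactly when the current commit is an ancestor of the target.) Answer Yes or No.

A fast-forward from a9b4fbf to 9a628be is possible iff a9b4fbf is an ancestor of 9a628be.
Ancestors of 9a628be: {134c061, 82606b4, 9a628be, de07c1c, f55a6c1}.
a9b4fbf is not among them, so fast-forward is not possible.

No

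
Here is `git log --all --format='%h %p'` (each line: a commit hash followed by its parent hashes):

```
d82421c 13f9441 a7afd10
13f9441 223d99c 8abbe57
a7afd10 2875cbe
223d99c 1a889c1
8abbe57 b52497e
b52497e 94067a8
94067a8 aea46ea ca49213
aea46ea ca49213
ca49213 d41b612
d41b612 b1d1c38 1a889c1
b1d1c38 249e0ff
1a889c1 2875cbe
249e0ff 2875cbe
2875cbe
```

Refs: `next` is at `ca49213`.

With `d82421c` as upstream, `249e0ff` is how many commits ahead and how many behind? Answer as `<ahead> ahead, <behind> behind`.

0 ahead, 12 behind

Reachable from 249e0ff: {249e0ff, 2875cbe}.
Reachable from d82421c: {13f9441, 1a889c1, 223d99c, 249e0ff, 2875cbe, 8abbe57, 94067a8, a7afd10, aea46ea, b1d1c38, b52497e, ca49213, d41b612, d82421c}.
Only in 249e0ff's history (ahead): {} — 0.
Only in d82421c's history (behind): {13f9441, 1a889c1, 223d99c, 8abbe57, 94067a8, a7afd10, aea46ea, b1d1c38, b52497e, ca49213, d41b612, d82421c} — 12.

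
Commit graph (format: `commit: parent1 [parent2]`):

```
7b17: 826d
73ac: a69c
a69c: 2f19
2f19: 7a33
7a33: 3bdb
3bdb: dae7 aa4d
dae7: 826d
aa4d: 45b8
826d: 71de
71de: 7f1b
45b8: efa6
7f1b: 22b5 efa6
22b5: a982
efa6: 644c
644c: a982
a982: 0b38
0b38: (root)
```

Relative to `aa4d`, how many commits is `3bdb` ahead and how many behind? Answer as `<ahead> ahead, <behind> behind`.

Reachable from 3bdb: {0b38, 22b5, 3bdb, 45b8, 644c, 71de, 7f1b, 826d, a982, aa4d, dae7, efa6}.
Reachable from aa4d: {0b38, 45b8, 644c, a982, aa4d, efa6}.
Only in 3bdb's history (ahead): {22b5, 3bdb, 71de, 7f1b, 826d, dae7} — 6.
Only in aa4d's history (behind): {} — 0.

6 ahead, 0 behind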